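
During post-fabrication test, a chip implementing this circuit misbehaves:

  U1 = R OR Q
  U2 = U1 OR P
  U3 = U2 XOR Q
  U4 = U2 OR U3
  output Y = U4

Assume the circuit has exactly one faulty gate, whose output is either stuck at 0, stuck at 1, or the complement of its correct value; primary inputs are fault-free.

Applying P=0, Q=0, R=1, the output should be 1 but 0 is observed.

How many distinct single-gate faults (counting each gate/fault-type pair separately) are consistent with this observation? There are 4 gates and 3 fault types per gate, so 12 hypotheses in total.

Fault-free: U1=1, U2=1, U3=1, U4=1 → 1. Observed 0.
  U1 stuck-at-0: output 0 ✓
  U1 stuck-at-1: output 1 ✗
  U1 inverted output: output 0 ✓
  U2 stuck-at-0: output 0 ✓
  U2 stuck-at-1: output 1 ✗
  U2 inverted output: output 0 ✓
  U3 stuck-at-0: output 1 ✗
  U3 stuck-at-1: output 1 ✗
  U3 inverted output: output 1 ✗
  U4 stuck-at-0: output 0 ✓
  U4 stuck-at-1: output 1 ✗
  U4 inverted output: output 0 ✓
Consistent faults: {U1 stuck-at-0, U1 inverted output, U2 stuck-at-0, U2 inverted output, U4 stuck-at-0, U4 inverted output} — 6 in all.

6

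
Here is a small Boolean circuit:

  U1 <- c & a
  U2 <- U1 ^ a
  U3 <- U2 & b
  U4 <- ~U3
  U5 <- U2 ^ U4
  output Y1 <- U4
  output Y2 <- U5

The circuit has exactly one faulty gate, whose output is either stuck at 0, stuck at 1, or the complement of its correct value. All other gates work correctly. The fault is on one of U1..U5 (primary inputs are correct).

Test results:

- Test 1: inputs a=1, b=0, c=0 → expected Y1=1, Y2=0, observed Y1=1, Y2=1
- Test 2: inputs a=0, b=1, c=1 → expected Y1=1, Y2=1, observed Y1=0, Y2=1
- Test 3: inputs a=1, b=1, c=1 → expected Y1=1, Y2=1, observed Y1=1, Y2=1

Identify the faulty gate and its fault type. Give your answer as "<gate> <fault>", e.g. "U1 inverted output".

U1 stuck-at-1

Fault-free values for test 1 (a=1, b=0, c=0): U1=0, U2=1, U3=0, U4=1, U5=0, giving Y1=1, Y2=0. Observed Y1=1, Y2=1.
Test 1: faults giving observed Y1=1, Y2=1 are {U1 stuck-at-1, U1 inverted output, U2 stuck-at-0, U2 inverted output, U5 stuck-at-1, U5 inverted output}.
Test 2 (a=0, b=1, c=1): fault-free U1=0, U2=0, U3=0, U4=1, U5=1 → Y1=1, Y2=1; observed Y1=0, Y2=1. Eliminates U2 stuck-at-0, U5 stuck-at-1, U5 inverted output.
Test 3 (a=1, b=1, c=1): fault-free U1=1, U2=0, U3=0, U4=1, U5=1 → Y1=1, Y2=1; observed Y1=1, Y2=1. Eliminates U1 inverted output, U2 inverted output.
Only U1 stuck-at-1 is consistent with every test.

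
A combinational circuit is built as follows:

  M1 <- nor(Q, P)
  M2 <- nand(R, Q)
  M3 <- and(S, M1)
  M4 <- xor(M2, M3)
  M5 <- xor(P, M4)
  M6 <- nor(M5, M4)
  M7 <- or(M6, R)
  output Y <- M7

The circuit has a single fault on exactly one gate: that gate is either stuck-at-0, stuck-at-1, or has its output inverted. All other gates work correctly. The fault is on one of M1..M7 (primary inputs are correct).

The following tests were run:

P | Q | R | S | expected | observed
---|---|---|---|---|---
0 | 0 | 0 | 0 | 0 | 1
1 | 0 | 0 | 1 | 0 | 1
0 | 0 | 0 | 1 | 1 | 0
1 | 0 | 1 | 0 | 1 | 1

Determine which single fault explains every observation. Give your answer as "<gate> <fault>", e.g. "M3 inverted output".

Fault-free values for test 1 (P=0, Q=0, R=0, S=0): M1=1, M2=1, M3=0, M4=1, M5=1, M6=0, M7=0, giving Y=0. Observed 1.
Test 1: faults giving observed 1 are {M2 stuck-at-0, M2 inverted output, M3 stuck-at-1, M3 inverted output, M4 stuck-at-0, M4 inverted output, M6 stuck-at-1, M6 inverted output, M7 stuck-at-1, M7 inverted output}.
Test 2 (P=1, Q=0, R=0, S=1): fault-free M1=0, M2=1, M3=0, M4=1, M5=0, M6=0, M7=0 → 0; observed 1. Eliminates M2 stuck-at-0, M2 inverted output, M3 stuck-at-1, M3 inverted output, M4 stuck-at-0, M4 inverted output.
Test 3 (P=0, Q=0, R=0, S=1): fault-free M1=1, M2=1, M3=1, M4=0, M5=0, M6=1, M7=1 → 1; observed 0. Eliminates M6 stuck-at-1, M7 stuck-at-1.
Test 4 (P=1, Q=0, R=1, S=0): fault-free M1=0, M2=1, M3=0, M4=1, M5=0, M6=0, M7=1 → 1; observed 1. Eliminates M7 inverted output.
Only M6 inverted output is consistent with every test.

M6 inverted output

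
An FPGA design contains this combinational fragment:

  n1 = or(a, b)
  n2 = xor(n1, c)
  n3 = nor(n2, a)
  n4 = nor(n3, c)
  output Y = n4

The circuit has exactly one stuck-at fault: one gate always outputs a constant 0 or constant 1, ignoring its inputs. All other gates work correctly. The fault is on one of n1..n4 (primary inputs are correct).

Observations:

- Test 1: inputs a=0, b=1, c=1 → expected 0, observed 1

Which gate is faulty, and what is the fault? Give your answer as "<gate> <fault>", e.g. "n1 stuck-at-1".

n4 stuck-at-1

Fault-free values for test 1 (a=0, b=1, c=1): n1=1, n2=0, n3=1, n4=0, giving Y=0. Observed 1.
Test 1: faults giving observed 1 are {n4 stuck-at-1}.
Only n4 stuck-at-1 is consistent with every test.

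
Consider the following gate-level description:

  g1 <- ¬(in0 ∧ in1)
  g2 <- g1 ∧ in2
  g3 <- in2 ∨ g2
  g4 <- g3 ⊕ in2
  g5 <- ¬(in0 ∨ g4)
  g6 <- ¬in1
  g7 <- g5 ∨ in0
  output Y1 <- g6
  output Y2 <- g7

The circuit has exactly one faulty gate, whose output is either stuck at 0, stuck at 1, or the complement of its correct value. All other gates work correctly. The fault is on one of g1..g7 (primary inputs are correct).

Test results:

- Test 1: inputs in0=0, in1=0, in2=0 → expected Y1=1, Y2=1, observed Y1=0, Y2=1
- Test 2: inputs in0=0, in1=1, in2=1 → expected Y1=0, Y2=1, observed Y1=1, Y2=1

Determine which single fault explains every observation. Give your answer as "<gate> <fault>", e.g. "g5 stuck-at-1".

g6 inverted output

Fault-free values for test 1 (in0=0, in1=0, in2=0): g1=1, g2=0, g3=0, g4=0, g5=1, g6=1, g7=1, giving Y1=1, Y2=1. Observed Y1=0, Y2=1.
Test 1: faults giving observed Y1=0, Y2=1 are {g6 stuck-at-0, g6 inverted output}.
Test 2 (in0=0, in1=1, in2=1): fault-free g1=1, g2=1, g3=1, g4=0, g5=1, g6=0, g7=1 → Y1=0, Y2=1; observed Y1=1, Y2=1. Eliminates g6 stuck-at-0.
Only g6 inverted output is consistent with every test.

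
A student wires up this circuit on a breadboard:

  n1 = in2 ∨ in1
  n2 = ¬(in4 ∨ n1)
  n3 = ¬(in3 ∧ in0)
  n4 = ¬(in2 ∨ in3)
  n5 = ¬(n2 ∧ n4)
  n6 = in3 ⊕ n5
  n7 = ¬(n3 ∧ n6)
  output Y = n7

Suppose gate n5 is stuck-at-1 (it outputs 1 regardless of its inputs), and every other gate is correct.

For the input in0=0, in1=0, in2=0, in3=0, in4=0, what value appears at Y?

0

Propagate with n5 forced: n1=0, n2=1, n3=1, n4=1, n5=1 [stuck-at-1], n6=1, n7=0.
So Y = 0. (Without the fault it would be 1.)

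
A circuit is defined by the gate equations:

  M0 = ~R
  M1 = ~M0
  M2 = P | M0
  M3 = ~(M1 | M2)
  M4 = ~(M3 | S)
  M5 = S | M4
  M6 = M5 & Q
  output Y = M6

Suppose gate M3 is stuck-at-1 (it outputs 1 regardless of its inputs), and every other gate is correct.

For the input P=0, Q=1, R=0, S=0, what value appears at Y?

0

Propagate with M3 forced: M0=1, M1=0, M2=1, M3=1 [stuck-at-1], M4=0, M5=0, M6=0.
So Y = 0. (Without the fault it would be 1.)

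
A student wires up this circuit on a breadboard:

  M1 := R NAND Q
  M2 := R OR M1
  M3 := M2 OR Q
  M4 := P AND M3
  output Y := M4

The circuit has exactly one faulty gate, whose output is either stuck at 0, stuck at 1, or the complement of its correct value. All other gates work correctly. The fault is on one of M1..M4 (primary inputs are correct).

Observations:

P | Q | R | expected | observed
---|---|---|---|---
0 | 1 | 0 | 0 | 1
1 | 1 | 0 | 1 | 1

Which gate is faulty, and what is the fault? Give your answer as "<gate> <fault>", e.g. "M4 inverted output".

Fault-free values for test 1 (P=0, Q=1, R=0): M1=1, M2=1, M3=1, M4=0, giving Y=0. Observed 1.
Test 1: faults giving observed 1 are {M4 stuck-at-1, M4 inverted output}.
Test 2 (P=1, Q=1, R=0): fault-free M1=1, M2=1, M3=1, M4=1 → 1; observed 1. Eliminates M4 inverted output.
Only M4 stuck-at-1 is consistent with every test.

M4 stuck-at-1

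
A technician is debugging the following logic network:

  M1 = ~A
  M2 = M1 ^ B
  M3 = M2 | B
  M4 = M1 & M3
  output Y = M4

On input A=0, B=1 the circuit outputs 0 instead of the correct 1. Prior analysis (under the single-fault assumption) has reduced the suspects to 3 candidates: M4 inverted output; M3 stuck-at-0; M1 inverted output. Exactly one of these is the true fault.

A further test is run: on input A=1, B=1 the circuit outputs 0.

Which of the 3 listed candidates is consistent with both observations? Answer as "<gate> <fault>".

M3 stuck-at-0

Evaluate each candidate on input A=1, B=1:
  M4 inverted output: M1=0, M2=1, M3=1, M4=1 [inverted output] → 1 — eliminated
  M3 stuck-at-0: M1=0, M2=1, M3=0 [stuck-at-0], M4=0 → 0 — matches
  M1 inverted output: M1=1 [inverted output], M2=0, M3=1, M4=1 → 1 — eliminated
Only M3 stuck-at-0 reproduces the observed 0.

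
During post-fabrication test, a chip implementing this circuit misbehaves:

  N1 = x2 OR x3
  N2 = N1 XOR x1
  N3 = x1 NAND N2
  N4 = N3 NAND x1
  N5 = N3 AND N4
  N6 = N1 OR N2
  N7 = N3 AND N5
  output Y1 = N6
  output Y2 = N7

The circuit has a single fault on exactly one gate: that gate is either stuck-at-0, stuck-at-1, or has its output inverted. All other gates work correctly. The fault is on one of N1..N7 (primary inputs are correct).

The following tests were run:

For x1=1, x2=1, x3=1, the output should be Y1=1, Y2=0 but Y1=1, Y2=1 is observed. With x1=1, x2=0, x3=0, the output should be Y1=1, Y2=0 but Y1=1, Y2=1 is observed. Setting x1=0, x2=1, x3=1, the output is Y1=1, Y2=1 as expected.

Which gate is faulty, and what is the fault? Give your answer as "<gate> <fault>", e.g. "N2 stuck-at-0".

N7 stuck-at-1

Fault-free values for test 1 (x1=1, x2=1, x3=1): N1=1, N2=0, N3=1, N4=0, N5=0, N6=1, N7=0, giving Y1=1, Y2=0. Observed Y1=1, Y2=1.
Test 1: faults giving observed Y1=1, Y2=1 are {N4 stuck-at-1, N4 inverted output, N5 stuck-at-1, N5 inverted output, N7 stuck-at-1, N7 inverted output}.
Test 2 (x1=1, x2=0, x3=0): fault-free N1=0, N2=1, N3=0, N4=1, N5=0, N6=1, N7=0 → Y1=1, Y2=0; observed Y1=1, Y2=1. Eliminates N4 stuck-at-1, N4 inverted output, N5 stuck-at-1, N5 inverted output.
Test 3 (x1=0, x2=1, x3=1): fault-free N1=1, N2=1, N3=1, N4=1, N5=1, N6=1, N7=1 → Y1=1, Y2=1; observed Y1=1, Y2=1. Eliminates N7 inverted output.
Only N7 stuck-at-1 is consistent with every test.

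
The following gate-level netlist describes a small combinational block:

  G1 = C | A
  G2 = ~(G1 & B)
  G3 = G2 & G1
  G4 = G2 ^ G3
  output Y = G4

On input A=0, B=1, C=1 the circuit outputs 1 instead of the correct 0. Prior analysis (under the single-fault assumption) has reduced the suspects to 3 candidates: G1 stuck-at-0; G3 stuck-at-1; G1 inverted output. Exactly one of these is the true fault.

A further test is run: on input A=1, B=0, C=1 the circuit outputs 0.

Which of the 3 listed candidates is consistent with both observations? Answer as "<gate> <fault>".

Evaluate each candidate on input A=1, B=0, C=1:
  G1 stuck-at-0: G1=0 [stuck-at-0], G2=1, G3=0, G4=1 → 1 — eliminated
  G3 stuck-at-1: G1=1, G2=1, G3=1 [stuck-at-1], G4=0 → 0 — matches
  G1 inverted output: G1=0 [inverted output], G2=1, G3=0, G4=1 → 1 — eliminated
Only G3 stuck-at-1 reproduces the observed 0.

G3 stuck-at-1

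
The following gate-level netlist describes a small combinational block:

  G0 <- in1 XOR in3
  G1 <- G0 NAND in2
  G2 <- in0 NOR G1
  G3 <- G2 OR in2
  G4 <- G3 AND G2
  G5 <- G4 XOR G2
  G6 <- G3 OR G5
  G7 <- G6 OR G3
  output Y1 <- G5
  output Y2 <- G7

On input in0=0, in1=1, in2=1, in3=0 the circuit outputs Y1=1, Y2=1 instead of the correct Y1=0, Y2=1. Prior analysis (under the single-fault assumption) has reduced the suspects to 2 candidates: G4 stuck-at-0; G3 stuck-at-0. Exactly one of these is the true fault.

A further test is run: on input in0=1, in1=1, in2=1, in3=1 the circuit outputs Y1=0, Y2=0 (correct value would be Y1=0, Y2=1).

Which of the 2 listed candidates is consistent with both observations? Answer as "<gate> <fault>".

Evaluate each candidate on input in0=1, in1=1, in2=1, in3=1:
  G4 stuck-at-0: G0=0, G1=1, G2=0, G3=1, G4=0 [stuck-at-0], G5=0, G6=1, G7=1 → Y1=0, Y2=1 — eliminated
  G3 stuck-at-0: G0=0, G1=1, G2=0, G3=0 [stuck-at-0], G4=0, G5=0, G6=0, G7=0 → Y1=0, Y2=0 — matches
Only G3 stuck-at-0 reproduces the observed Y1=0, Y2=0.

G3 stuck-at-0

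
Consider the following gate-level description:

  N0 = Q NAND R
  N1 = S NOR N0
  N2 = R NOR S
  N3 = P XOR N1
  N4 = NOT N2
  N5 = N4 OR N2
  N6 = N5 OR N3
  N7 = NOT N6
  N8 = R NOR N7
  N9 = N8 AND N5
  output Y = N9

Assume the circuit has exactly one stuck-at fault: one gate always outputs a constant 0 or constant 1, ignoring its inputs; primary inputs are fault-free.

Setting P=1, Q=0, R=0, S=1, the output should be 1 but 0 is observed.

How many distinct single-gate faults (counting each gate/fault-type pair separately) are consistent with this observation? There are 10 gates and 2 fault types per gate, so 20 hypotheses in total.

Fault-free: N0=1, N1=0, N2=0, N3=1, N4=1, N5=1, N6=1, N7=0, N8=1, N9=1 → 1. Observed 0.
  N0: none of the 2 fault types match ✗
  N1: none of the 2 fault types match ✗
  N2: none of the 2 fault types match ✗
  N3: none of the 2 fault types match ✗
  N4: stuck-at-0 ✓; others ✗
  N5: stuck-at-0 ✓; others ✗
  N6: stuck-at-0 ✓; others ✗
  N7: stuck-at-1 ✓; others ✗
  N8: stuck-at-0 ✓; others ✗
  N9: stuck-at-0 ✓; others ✗
Consistent faults: {N4 stuck-at-0, N5 stuck-at-0, N6 stuck-at-0, N7 stuck-at-1, N8 stuck-at-0, N9 stuck-at-0} — 6 in all.

6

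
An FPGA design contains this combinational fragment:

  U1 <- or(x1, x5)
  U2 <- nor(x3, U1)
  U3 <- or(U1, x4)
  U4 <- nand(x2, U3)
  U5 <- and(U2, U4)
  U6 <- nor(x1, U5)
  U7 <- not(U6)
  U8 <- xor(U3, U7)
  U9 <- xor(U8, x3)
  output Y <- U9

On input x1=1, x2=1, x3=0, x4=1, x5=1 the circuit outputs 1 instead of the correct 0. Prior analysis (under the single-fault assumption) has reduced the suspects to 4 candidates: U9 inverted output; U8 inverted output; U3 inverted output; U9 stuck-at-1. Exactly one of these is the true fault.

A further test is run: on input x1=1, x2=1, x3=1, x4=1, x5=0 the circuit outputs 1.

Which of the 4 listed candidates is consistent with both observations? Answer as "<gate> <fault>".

Evaluate each candidate on input x1=1, x2=1, x3=1, x4=1, x5=0:
  U9 inverted output: U1=1, U2=0, U3=1, U4=0, U5=0, U6=0, U7=1, U8=0, U9=0 [inverted output] → 0 — eliminated
  U8 inverted output: U1=1, U2=0, U3=1, U4=0, U5=0, U6=0, U7=1, U8=1 [inverted output], U9=0 → 0 — eliminated
  U3 inverted output: U1=1, U2=0, U3=0 [inverted output], U4=1, U5=0, U6=0, U7=1, U8=1, U9=0 → 0 — eliminated
  U9 stuck-at-1: U1=1, U2=0, U3=1, U4=0, U5=0, U6=0, U7=1, U8=0, U9=1 [stuck-at-1] → 1 — matches
Only U9 stuck-at-1 reproduces the observed 1.

U9 stuck-at-1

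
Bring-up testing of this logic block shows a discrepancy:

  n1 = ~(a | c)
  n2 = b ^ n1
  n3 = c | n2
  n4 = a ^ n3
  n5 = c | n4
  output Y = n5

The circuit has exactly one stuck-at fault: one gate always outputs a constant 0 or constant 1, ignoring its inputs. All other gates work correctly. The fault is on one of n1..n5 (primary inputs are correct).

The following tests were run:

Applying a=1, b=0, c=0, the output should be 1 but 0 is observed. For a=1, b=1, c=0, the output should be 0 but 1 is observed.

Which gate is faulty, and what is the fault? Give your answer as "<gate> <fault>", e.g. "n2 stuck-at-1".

Fault-free values for test 1 (a=1, b=0, c=0): n1=0, n2=0, n3=0, n4=1, n5=1, giving Y=1. Observed 0.
Test 1: faults giving observed 0 are {n1 stuck-at-1, n2 stuck-at-1, n3 stuck-at-1, n4 stuck-at-0, n5 stuck-at-0}.
Test 2 (a=1, b=1, c=0): fault-free n1=0, n2=1, n3=1, n4=0, n5=0 → 0; observed 1. Eliminates n2 stuck-at-1, n3 stuck-at-1, n4 stuck-at-0, n5 stuck-at-0.
Only n1 stuck-at-1 is consistent with every test.

n1 stuck-at-1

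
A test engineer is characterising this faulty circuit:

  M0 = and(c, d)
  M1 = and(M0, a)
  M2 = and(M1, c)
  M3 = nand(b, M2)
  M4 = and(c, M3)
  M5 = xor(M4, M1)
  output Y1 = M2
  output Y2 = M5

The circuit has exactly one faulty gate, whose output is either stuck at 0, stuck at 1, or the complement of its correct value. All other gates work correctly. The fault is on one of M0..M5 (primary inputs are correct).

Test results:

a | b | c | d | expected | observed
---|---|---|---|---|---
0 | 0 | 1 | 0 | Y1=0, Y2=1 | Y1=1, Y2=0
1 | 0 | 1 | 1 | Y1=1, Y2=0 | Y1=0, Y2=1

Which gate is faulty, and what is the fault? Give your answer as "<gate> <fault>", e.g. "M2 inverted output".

Fault-free values for test 1 (a=0, b=0, c=1, d=0): M0=0, M1=0, M2=0, M3=1, M4=1, M5=1, giving Y1=0, Y2=1. Observed Y1=1, Y2=0.
Test 1: faults giving observed Y1=1, Y2=0 are {M1 stuck-at-1, M1 inverted output}.
Test 2 (a=1, b=0, c=1, d=1): fault-free M0=1, M1=1, M2=1, M3=1, M4=1, M5=0 → Y1=1, Y2=0; observed Y1=0, Y2=1. Eliminates M1 stuck-at-1.
Only M1 inverted output is consistent with every test.

M1 inverted output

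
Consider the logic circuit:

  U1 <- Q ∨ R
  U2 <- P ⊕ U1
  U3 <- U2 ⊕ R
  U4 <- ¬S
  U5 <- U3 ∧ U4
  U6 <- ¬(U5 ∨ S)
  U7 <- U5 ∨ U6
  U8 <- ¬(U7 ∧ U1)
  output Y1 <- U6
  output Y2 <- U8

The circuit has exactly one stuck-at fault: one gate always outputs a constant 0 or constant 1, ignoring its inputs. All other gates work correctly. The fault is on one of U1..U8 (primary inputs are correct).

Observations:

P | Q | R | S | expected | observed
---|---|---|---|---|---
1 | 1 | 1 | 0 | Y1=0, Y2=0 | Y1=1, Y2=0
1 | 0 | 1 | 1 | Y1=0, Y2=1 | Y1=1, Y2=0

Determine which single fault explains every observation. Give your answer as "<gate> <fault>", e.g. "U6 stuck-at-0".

U6 stuck-at-1

Fault-free values for test 1 (P=1, Q=1, R=1, S=0): U1=1, U2=0, U3=1, U4=1, U5=1, U6=0, U7=1, U8=0, giving Y1=0, Y2=0. Observed Y1=1, Y2=0.
Test 1: faults giving observed Y1=1, Y2=0 are {U2 stuck-at-1, U3 stuck-at-0, U4 stuck-at-0, U5 stuck-at-0, U6 stuck-at-1}.
Test 2 (P=1, Q=0, R=1, S=1): fault-free U1=1, U2=0, U3=1, U4=0, U5=0, U6=0, U7=0, U8=1 → Y1=0, Y2=1; observed Y1=1, Y2=0. Eliminates U2 stuck-at-1, U3 stuck-at-0, U4 stuck-at-0, U5 stuck-at-0.
Only U6 stuck-at-1 is consistent with every test.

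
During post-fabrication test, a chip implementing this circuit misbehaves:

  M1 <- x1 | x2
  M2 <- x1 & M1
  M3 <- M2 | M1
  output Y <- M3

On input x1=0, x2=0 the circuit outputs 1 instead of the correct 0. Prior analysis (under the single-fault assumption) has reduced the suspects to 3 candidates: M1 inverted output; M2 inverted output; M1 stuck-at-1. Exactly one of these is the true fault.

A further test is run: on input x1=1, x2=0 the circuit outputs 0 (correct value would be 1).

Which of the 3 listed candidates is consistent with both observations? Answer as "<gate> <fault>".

M1 inverted output

Evaluate each candidate on input x1=1, x2=0:
  M1 inverted output: M1=0 [inverted output], M2=0, M3=0 → 0 — matches
  M2 inverted output: M1=1, M2=0 [inverted output], M3=1 → 1 — eliminated
  M1 stuck-at-1: M1=1 [stuck-at-1], M2=1, M3=1 → 1 — eliminated
Only M1 inverted output reproduces the observed 0.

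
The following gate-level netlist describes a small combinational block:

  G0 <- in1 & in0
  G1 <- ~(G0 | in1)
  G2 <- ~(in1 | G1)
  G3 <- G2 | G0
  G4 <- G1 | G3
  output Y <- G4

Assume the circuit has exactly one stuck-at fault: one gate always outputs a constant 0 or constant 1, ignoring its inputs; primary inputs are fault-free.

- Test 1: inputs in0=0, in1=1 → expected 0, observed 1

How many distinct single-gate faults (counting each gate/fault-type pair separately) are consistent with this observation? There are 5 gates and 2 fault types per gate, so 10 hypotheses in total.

5

Fault-free: G0=0, G1=0, G2=0, G3=0, G4=0 → 0. Observed 1.
  G0 stuck-at-0: output 0 ✗
  G0 stuck-at-1: output 1 ✓
  G1 stuck-at-0: output 0 ✗
  G1 stuck-at-1: output 1 ✓
  G2 stuck-at-0: output 0 ✗
  G2 stuck-at-1: output 1 ✓
  G3 stuck-at-0: output 0 ✗
  G3 stuck-at-1: output 1 ✓
  G4 stuck-at-0: output 0 ✗
  G4 stuck-at-1: output 1 ✓
Consistent faults: {G0 stuck-at-1, G1 stuck-at-1, G2 stuck-at-1, G3 stuck-at-1, G4 stuck-at-1} — 5 in all.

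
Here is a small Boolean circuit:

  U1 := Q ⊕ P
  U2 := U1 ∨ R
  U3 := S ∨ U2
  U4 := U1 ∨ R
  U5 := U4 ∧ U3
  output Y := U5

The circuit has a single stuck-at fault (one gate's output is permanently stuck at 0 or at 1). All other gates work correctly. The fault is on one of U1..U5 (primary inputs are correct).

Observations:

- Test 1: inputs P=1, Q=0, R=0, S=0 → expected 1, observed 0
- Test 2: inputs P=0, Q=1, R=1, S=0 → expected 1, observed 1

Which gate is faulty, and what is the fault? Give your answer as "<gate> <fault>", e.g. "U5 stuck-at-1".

U1 stuck-at-0

Fault-free values for test 1 (P=1, Q=0, R=0, S=0): U1=1, U2=1, U3=1, U4=1, U5=1, giving Y=1. Observed 0.
Test 1: faults giving observed 0 are {U1 stuck-at-0, U2 stuck-at-0, U3 stuck-at-0, U4 stuck-at-0, U5 stuck-at-0}.
Test 2 (P=0, Q=1, R=1, S=0): fault-free U1=1, U2=1, U3=1, U4=1, U5=1 → 1; observed 1. Eliminates U2 stuck-at-0, U3 stuck-at-0, U4 stuck-at-0, U5 stuck-at-0.
Only U1 stuck-at-0 is consistent with every test.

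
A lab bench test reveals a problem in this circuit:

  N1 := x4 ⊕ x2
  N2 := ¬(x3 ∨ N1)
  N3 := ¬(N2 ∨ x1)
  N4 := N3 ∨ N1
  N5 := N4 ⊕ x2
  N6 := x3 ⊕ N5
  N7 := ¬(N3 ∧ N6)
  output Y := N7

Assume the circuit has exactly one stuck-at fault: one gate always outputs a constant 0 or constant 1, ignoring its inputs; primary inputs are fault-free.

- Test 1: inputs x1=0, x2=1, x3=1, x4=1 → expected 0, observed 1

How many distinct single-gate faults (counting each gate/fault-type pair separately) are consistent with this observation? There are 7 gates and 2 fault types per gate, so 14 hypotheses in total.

6

Fault-free: N1=0, N2=0, N3=1, N4=1, N5=0, N6=1, N7=0 → 0. Observed 1.
  N1 stuck-at-0: output 0 ✗
  N1 stuck-at-1: output 0 ✗
  N2 stuck-at-0: output 0 ✗
  N2 stuck-at-1: output 1 ✓
  N3 stuck-at-0: output 1 ✓
  N3 stuck-at-1: output 0 ✗
  N4 stuck-at-0: output 1 ✓
  N4 stuck-at-1: output 0 ✗
  N5 stuck-at-0: output 0 ✗
  N5 stuck-at-1: output 1 ✓
  N6 stuck-at-0: output 1 ✓
  N6 stuck-at-1: output 0 ✗
  N7 stuck-at-0: output 0 ✗
  N7 stuck-at-1: output 1 ✓
Consistent faults: {N2 stuck-at-1, N3 stuck-at-0, N4 stuck-at-0, N5 stuck-at-1, N6 stuck-at-0, N7 stuck-at-1} — 6 in all.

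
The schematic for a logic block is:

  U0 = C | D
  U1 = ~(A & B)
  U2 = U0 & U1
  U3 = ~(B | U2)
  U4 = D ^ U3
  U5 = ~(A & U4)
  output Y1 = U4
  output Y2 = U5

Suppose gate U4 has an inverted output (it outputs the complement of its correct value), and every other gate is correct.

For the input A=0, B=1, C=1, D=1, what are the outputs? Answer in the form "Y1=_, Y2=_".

Propagate with U4 forced: U0=1, U1=1, U2=1, U3=0, U4=0 [inverted output], U5=1.
So the outputs are Y1=0, Y2=1. (Without the fault they would be Y1=1, Y2=1.)

Y1=0, Y2=1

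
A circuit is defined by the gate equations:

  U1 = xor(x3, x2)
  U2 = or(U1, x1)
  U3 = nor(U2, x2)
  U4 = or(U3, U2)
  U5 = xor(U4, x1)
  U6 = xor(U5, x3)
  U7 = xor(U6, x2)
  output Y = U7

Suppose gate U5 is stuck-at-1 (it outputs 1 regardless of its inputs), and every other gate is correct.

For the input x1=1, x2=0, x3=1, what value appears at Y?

0

Propagate with U5 forced: U1=1, U2=1, U3=0, U4=1, U5=1 [stuck-at-1], U6=0, U7=0.
So Y = 0. (Without the fault it would be 1.)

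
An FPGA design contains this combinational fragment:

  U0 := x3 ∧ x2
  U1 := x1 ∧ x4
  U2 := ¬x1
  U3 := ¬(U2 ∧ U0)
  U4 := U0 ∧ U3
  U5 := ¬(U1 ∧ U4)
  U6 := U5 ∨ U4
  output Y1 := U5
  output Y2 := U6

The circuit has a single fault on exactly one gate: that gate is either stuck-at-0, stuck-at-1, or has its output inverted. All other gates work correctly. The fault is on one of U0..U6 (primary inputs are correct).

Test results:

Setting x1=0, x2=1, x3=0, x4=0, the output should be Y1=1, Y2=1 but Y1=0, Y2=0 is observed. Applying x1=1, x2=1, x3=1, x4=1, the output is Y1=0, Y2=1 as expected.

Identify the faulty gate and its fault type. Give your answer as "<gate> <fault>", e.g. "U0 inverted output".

Fault-free values for test 1 (x1=0, x2=1, x3=0, x4=0): U0=0, U1=0, U2=1, U3=1, U4=0, U5=1, U6=1, giving Y1=1, Y2=1. Observed Y1=0, Y2=0.
Test 1: faults giving observed Y1=0, Y2=0 are {U5 stuck-at-0, U5 inverted output}.
Test 2 (x1=1, x2=1, x3=1, x4=1): fault-free U0=1, U1=1, U2=0, U3=1, U4=1, U5=0, U6=1 → Y1=0, Y2=1; observed Y1=0, Y2=1. Eliminates U5 inverted output.
Only U5 stuck-at-0 is consistent with every test.

U5 stuck-at-0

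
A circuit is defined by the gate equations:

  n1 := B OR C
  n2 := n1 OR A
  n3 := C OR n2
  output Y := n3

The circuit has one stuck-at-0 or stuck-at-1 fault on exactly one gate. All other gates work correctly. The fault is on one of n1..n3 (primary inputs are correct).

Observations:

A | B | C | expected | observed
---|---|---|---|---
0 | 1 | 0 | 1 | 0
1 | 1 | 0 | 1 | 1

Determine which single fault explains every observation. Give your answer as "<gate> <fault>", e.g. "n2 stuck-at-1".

Fault-free values for test 1 (A=0, B=1, C=0): n1=1, n2=1, n3=1, giving Y=1. Observed 0.
Test 1: faults giving observed 0 are {n1 stuck-at-0, n2 stuck-at-0, n3 stuck-at-0}.
Test 2 (A=1, B=1, C=0): fault-free n1=1, n2=1, n3=1 → 1; observed 1. Eliminates n2 stuck-at-0, n3 stuck-at-0.
Only n1 stuck-at-0 is consistent with every test.

n1 stuck-at-0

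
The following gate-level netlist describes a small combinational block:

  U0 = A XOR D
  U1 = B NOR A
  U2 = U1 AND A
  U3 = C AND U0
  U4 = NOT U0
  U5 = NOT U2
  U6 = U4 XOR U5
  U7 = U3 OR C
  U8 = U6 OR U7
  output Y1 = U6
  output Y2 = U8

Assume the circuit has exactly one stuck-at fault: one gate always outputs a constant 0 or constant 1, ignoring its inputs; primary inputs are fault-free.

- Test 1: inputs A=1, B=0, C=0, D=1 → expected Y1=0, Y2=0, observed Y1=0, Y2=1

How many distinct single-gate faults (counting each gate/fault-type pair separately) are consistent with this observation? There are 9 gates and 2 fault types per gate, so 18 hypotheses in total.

3

Fault-free: U0=0, U1=0, U2=0, U3=0, U4=1, U5=1, U6=0, U7=0, U8=0 → Y1=0, Y2=0. Observed Y1=0, Y2=1.
  U0: none of the 2 fault types match ✗
  U1: none of the 2 fault types match ✗
  U2: none of the 2 fault types match ✗
  U3: stuck-at-1 ✓; others ✗
  U4: none of the 2 fault types match ✗
  U5: none of the 2 fault types match ✗
  U6: none of the 2 fault types match ✗
  U7: stuck-at-1 ✓; others ✗
  U8: stuck-at-1 ✓; others ✗
Consistent faults: {U3 stuck-at-1, U7 stuck-at-1, U8 stuck-at-1} — 3 in all.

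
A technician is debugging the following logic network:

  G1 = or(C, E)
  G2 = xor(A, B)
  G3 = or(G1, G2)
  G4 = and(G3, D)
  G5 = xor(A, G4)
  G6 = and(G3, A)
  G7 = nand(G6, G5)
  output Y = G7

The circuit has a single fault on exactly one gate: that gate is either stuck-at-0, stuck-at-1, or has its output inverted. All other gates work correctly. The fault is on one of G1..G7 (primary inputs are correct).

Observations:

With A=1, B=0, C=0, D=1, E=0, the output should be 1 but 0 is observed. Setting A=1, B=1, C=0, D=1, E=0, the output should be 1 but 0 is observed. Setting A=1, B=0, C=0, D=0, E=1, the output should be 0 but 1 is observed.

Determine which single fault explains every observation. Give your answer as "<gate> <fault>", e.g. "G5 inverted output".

Fault-free values for test 1 (A=1, B=0, C=0, D=1, E=0): G1=0, G2=1, G3=1, G4=1, G5=0, G6=1, G7=1, giving Y=1. Observed 0.
Test 1: faults giving observed 0 are {G4 stuck-at-0, G4 inverted output, G5 stuck-at-1, G5 inverted output, G7 stuck-at-0, G7 inverted output}.
Test 2 (A=1, B=1, C=0, D=1, E=0): fault-free G1=0, G2=0, G3=0, G4=0, G5=1, G6=0, G7=1 → 1; observed 0. Eliminates G4 stuck-at-0, G4 inverted output, G5 stuck-at-1, G5 inverted output.
Test 3 (A=1, B=0, C=0, D=0, E=1): fault-free G1=1, G2=1, G3=1, G4=0, G5=1, G6=1, G7=0 → 0; observed 1. Eliminates G7 stuck-at-0.
Only G7 inverted output is consistent with every test.

G7 inverted output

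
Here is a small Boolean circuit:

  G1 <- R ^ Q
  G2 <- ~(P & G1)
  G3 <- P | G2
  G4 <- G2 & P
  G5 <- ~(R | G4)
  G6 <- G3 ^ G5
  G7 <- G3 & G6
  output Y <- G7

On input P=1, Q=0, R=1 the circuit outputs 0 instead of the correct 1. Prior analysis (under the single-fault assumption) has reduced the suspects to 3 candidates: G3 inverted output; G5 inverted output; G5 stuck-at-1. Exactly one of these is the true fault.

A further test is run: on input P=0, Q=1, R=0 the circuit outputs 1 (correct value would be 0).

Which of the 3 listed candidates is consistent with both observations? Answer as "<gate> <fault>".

Evaluate each candidate on input P=0, Q=1, R=0:
  G3 inverted output: G1=1, G2=1, G3=0 [inverted output], G4=0, G5=1, G6=1, G7=0 → 0 — eliminated
  G5 inverted output: G1=1, G2=1, G3=1, G4=0, G5=0 [inverted output], G6=1, G7=1 → 1 — matches
  G5 stuck-at-1: G1=1, G2=1, G3=1, G4=0, G5=1 [stuck-at-1], G6=0, G7=0 → 0 — eliminated
Only G5 inverted output reproduces the observed 1.

G5 inverted output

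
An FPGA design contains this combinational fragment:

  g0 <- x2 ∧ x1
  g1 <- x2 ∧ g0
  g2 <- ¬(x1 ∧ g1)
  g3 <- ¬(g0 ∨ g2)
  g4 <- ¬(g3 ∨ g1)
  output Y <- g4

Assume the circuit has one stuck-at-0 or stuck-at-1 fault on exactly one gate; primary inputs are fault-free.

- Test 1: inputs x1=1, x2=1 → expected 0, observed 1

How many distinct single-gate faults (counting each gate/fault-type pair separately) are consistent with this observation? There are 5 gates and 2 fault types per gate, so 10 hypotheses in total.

Fault-free: g0=1, g1=1, g2=0, g3=0, g4=0 → 0. Observed 1.
  g0 stuck-at-0: output 1 ✓
  g0 stuck-at-1: output 0 ✗
  g1 stuck-at-0: output 1 ✓
  g1 stuck-at-1: output 0 ✗
  g2 stuck-at-0: output 0 ✗
  g2 stuck-at-1: output 0 ✗
  g3 stuck-at-0: output 0 ✗
  g3 stuck-at-1: output 0 ✗
  g4 stuck-at-0: output 0 ✗
  g4 stuck-at-1: output 1 ✓
Consistent faults: {g0 stuck-at-0, g1 stuck-at-0, g4 stuck-at-1} — 3 in all.

3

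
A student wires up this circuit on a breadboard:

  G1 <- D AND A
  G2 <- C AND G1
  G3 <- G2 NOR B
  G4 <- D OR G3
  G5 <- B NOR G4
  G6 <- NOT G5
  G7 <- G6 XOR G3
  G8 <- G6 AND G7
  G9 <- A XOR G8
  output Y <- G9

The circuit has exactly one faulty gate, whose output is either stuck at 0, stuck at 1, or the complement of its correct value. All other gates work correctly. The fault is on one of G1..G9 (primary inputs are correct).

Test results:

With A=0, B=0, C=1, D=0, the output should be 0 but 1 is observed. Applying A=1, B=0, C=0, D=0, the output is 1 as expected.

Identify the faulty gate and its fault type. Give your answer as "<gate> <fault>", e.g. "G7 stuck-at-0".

G9 stuck-at-1

Fault-free values for test 1 (A=0, B=0, C=1, D=0): G1=0, G2=0, G3=1, G4=1, G5=0, G6=1, G7=0, G8=0, G9=0, giving Y=0. Observed 1.
Test 1: faults giving observed 1 are {G7 stuck-at-1, G7 inverted output, G8 stuck-at-1, G8 inverted output, G9 stuck-at-1, G9 inverted output}.
Test 2 (A=1, B=0, C=0, D=0): fault-free G1=0, G2=0, G3=1, G4=1, G5=0, G6=1, G7=0, G8=0, G9=1 → 1; observed 1. Eliminates G7 stuck-at-1, G7 inverted output, G8 stuck-at-1, G8 inverted output, G9 inverted output.
Only G9 stuck-at-1 is consistent with every test.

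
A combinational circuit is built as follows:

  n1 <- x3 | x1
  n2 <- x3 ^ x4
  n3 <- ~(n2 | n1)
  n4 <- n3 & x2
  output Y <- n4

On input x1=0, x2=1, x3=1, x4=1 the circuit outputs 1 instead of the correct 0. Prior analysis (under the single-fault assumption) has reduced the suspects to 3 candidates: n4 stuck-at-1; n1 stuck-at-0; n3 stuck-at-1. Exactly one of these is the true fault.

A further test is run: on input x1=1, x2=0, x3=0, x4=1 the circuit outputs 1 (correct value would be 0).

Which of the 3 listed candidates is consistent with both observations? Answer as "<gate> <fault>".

Evaluate each candidate on input x1=1, x2=0, x3=0, x4=1:
  n4 stuck-at-1: n1=1, n2=1, n3=0, n4=1 [stuck-at-1] → 1 — matches
  n1 stuck-at-0: n1=0 [stuck-at-0], n2=1, n3=0, n4=0 → 0 — eliminated
  n3 stuck-at-1: n1=1, n2=1, n3=1 [stuck-at-1], n4=0 → 0 — eliminated
Only n4 stuck-at-1 reproduces the observed 1.

n4 stuck-at-1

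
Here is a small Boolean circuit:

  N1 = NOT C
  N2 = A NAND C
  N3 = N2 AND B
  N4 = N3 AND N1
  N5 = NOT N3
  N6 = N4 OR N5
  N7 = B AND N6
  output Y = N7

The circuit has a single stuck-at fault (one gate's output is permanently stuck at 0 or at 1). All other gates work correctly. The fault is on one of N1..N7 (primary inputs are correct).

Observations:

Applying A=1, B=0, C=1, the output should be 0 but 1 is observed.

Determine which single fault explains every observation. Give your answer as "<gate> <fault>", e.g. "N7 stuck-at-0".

N7 stuck-at-1

Fault-free values for test 1 (A=1, B=0, C=1): N1=0, N2=0, N3=0, N4=0, N5=1, N6=1, N7=0, giving Y=0. Observed 1.
Test 1: faults giving observed 1 are {N7 stuck-at-1}.
Only N7 stuck-at-1 is consistent with every test.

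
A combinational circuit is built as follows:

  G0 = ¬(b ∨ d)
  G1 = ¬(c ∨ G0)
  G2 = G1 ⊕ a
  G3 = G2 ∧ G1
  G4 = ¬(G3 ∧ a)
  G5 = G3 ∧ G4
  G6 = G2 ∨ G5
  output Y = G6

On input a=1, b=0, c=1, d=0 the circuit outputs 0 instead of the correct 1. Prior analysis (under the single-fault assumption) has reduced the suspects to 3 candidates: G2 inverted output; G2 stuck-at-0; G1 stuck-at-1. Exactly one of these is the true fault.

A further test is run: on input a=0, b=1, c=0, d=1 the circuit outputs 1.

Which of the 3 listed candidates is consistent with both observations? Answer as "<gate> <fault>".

G1 stuck-at-1

Evaluate each candidate on input a=0, b=1, c=0, d=1:
  G2 inverted output: G0=0, G1=1, G2=0 [inverted output], G3=0, G4=1, G5=0, G6=0 → 0 — eliminated
  G2 stuck-at-0: G0=0, G1=1, G2=0 [stuck-at-0], G3=0, G4=1, G5=0, G6=0 → 0 — eliminated
  G1 stuck-at-1: G0=0, G1=1 [stuck-at-1], G2=1, G3=1, G4=1, G5=1, G6=1 → 1 — matches
Only G1 stuck-at-1 reproduces the observed 1.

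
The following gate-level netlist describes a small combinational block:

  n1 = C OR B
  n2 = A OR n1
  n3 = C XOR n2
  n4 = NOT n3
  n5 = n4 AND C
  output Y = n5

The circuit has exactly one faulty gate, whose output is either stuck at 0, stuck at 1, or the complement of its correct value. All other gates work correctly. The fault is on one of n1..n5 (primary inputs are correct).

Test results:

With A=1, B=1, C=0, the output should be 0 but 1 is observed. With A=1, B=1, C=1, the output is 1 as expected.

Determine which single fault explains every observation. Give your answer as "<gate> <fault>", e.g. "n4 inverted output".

Fault-free values for test 1 (A=1, B=1, C=0): n1=1, n2=1, n3=1, n4=0, n5=0, giving Y=0. Observed 1.
Test 1: faults giving observed 1 are {n5 stuck-at-1, n5 inverted output}.
Test 2 (A=1, B=1, C=1): fault-free n1=1, n2=1, n3=0, n4=1, n5=1 → 1; observed 1. Eliminates n5 inverted output.
Only n5 stuck-at-1 is consistent with every test.

n5 stuck-at-1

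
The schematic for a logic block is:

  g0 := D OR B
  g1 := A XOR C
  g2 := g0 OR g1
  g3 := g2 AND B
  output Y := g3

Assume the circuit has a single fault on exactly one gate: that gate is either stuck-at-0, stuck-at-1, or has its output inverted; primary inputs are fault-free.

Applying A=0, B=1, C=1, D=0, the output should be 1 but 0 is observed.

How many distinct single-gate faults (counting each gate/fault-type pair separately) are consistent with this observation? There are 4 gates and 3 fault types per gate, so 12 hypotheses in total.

Fault-free: g0=1, g1=1, g2=1, g3=1 → 1. Observed 0.
  g0 stuck-at-0: output 1 ✗
  g0 stuck-at-1: output 1 ✗
  g0 inverted output: output 1 ✗
  g1 stuck-at-0: output 1 ✗
  g1 stuck-at-1: output 1 ✗
  g1 inverted output: output 1 ✗
  g2 stuck-at-0: output 0 ✓
  g2 stuck-at-1: output 1 ✗
  g2 inverted output: output 0 ✓
  g3 stuck-at-0: output 0 ✓
  g3 stuck-at-1: output 1 ✗
  g3 inverted output: output 0 ✓
Consistent faults: {g2 stuck-at-0, g2 inverted output, g3 stuck-at-0, g3 inverted output} — 4 in all.

4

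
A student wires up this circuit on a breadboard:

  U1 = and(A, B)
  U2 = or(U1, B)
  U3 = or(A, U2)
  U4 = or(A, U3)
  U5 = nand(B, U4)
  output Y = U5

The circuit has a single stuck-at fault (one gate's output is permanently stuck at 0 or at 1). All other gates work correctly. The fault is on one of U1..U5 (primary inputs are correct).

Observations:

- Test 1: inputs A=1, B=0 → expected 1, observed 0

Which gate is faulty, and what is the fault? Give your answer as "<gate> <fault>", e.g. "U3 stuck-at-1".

U5 stuck-at-0

Fault-free values for test 1 (A=1, B=0): U1=0, U2=0, U3=1, U4=1, U5=1, giving Y=1. Observed 0.
Test 1: faults giving observed 0 are {U5 stuck-at-0}.
Only U5 stuck-at-0 is consistent with every test.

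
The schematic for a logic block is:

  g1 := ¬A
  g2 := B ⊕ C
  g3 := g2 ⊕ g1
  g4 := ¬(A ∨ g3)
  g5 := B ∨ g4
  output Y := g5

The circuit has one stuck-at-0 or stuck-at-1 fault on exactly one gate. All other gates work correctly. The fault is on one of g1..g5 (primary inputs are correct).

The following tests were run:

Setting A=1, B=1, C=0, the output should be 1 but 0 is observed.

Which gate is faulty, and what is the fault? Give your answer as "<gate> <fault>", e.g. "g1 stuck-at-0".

g5 stuck-at-0

Fault-free values for test 1 (A=1, B=1, C=0): g1=0, g2=1, g3=1, g4=0, g5=1, giving Y=1. Observed 0.
Test 1: faults giving observed 0 are {g5 stuck-at-0}.
Only g5 stuck-at-0 is consistent with every test.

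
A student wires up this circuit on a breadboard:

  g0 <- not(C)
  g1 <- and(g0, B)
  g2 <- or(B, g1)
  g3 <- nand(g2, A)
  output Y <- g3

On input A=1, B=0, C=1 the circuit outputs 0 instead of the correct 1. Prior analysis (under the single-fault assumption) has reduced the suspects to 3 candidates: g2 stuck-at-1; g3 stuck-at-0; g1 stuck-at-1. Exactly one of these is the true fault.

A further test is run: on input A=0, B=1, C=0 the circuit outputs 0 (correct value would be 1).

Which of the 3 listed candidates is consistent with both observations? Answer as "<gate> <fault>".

g3 stuck-at-0

Evaluate each candidate on input A=0, B=1, C=0:
  g2 stuck-at-1: g0=1, g1=1, g2=1 [stuck-at-1], g3=1 → 1 — eliminated
  g3 stuck-at-0: g0=1, g1=1, g2=1, g3=0 [stuck-at-0] → 0 — matches
  g1 stuck-at-1: g0=1, g1=1 [stuck-at-1], g2=1, g3=1 → 1 — eliminated
Only g3 stuck-at-0 reproduces the observed 0.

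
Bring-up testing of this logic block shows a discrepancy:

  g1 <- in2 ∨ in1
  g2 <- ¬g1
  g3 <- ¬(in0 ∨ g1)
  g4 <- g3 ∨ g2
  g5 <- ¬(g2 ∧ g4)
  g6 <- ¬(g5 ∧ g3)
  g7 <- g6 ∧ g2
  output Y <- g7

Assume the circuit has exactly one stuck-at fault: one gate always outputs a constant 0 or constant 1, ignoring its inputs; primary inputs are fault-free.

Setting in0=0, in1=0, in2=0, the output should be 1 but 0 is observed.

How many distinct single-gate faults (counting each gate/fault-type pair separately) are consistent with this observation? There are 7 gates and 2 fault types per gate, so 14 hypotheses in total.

Fault-free: g1=0, g2=1, g3=1, g4=1, g5=0, g6=1, g7=1 → 1. Observed 0.
  g1 stuck-at-0: output 1 ✗
  g1 stuck-at-1: output 0 ✓
  g2 stuck-at-0: output 0 ✓
  g2 stuck-at-1: output 1 ✗
  g3 stuck-at-0: output 1 ✗
  g3 stuck-at-1: output 1 ✗
  g4 stuck-at-0: output 0 ✓
  g4 stuck-at-1: output 1 ✗
  g5 stuck-at-0: output 1 ✗
  g5 stuck-at-1: output 0 ✓
  g6 stuck-at-0: output 0 ✓
  g6 stuck-at-1: output 1 ✗
  g7 stuck-at-0: output 0 ✓
  g7 stuck-at-1: output 1 ✗
Consistent faults: {g1 stuck-at-1, g2 stuck-at-0, g4 stuck-at-0, g5 stuck-at-1, g6 stuck-at-0, g7 stuck-at-0} — 6 in all.

6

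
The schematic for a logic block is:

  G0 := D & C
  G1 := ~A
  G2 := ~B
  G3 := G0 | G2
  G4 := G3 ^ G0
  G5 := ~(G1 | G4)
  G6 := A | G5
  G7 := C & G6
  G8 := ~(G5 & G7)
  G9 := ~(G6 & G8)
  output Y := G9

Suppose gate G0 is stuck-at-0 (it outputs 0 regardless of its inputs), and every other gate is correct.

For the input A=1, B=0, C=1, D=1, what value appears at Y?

Propagate with G0 forced: G0=0 [stuck-at-0], G1=0, G2=1, G3=1, G4=1, G5=0, G6=1, G7=1, G8=1, G9=0.
So Y = 0. (Without the fault it would be 1.)

0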